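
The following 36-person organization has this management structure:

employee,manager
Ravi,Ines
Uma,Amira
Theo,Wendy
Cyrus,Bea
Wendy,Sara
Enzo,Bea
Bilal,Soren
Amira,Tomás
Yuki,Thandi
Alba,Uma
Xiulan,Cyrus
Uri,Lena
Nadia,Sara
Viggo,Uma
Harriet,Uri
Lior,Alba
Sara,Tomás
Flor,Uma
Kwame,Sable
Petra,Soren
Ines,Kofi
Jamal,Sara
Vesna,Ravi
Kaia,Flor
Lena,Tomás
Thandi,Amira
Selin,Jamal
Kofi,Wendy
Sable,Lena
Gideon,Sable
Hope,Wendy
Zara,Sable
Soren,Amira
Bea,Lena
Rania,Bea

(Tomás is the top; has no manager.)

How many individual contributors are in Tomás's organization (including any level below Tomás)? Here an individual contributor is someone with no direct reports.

The people in Tomás's organization with no one reporting to them are Nadia, Selin, Hope, Theo, Vesna, Kwame, Zara, Gideon, Harriet, Enzo, Rania, Xiulan, Yuki, Viggo, Kaia, Lior, Petra, Bilal. That is 18.

18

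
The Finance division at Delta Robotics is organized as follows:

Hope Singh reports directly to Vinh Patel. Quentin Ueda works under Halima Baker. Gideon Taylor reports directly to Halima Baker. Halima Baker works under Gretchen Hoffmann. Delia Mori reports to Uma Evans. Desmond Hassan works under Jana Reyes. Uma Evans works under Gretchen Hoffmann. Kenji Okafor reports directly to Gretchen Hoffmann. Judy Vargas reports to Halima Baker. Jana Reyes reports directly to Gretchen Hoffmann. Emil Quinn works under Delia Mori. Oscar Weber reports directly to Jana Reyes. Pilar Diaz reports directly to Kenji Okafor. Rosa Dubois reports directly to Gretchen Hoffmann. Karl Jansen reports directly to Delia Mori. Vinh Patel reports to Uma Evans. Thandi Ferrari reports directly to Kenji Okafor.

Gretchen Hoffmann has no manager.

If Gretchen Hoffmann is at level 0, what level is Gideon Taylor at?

2

Chain from Gideon Taylor up to Gretchen Hoffmann: Gideon Taylor → Halima Baker → Gretchen Hoffmann. That is 2 steps up, so Gideon Taylor is 2 levels below Gretchen Hoffmann.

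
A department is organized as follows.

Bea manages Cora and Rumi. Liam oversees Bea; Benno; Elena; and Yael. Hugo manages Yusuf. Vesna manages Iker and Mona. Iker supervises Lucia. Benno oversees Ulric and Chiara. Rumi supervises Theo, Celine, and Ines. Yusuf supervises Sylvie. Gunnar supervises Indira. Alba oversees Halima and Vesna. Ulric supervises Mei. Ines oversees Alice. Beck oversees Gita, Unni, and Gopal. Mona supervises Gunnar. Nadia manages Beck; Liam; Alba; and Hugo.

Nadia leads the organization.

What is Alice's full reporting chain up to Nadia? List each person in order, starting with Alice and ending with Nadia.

Alice -> Ines -> Rumi -> Bea -> Liam -> Nadia

Alice reports to Ines. Ines reports to Rumi. Rumi reports to Bea. Bea reports to Liam. Liam reports to Nadia. Nadia is at the top.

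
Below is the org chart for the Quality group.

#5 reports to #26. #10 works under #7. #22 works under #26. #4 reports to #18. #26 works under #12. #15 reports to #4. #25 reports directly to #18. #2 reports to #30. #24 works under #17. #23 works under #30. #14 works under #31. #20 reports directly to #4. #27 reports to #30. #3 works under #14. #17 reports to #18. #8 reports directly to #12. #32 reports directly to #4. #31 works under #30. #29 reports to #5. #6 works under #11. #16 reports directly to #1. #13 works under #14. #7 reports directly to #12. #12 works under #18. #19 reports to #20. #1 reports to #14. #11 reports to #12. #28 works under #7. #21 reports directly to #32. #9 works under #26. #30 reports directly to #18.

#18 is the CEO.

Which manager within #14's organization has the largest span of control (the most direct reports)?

#14

Direct-report counts within #14's organization: #14 has 3; #1 has 1. The largest is 3, held by #14.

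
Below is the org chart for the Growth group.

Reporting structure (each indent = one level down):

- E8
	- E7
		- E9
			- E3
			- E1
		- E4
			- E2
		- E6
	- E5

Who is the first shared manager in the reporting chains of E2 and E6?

E7

E2's chain of managers is E4, E7, E8. E6's chain of managers is E7, E8. The first manager that appears in both chains is E7.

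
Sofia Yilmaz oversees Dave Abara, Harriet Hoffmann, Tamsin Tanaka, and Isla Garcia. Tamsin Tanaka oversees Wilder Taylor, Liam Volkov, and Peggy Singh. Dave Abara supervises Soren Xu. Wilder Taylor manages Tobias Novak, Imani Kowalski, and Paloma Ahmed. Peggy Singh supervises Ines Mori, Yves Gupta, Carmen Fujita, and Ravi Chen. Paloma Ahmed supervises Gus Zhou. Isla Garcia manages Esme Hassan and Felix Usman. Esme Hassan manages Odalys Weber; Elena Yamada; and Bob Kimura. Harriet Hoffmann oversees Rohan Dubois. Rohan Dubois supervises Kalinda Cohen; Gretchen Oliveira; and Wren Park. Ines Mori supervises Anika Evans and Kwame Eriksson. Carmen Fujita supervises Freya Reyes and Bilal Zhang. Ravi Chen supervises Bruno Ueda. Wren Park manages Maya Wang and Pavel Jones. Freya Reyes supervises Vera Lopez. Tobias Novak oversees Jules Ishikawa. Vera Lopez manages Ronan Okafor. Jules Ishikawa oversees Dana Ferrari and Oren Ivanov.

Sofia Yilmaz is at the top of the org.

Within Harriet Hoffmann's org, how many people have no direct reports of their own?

The people in Harriet Hoffmann's organization with no one reporting to them are Gretchen Oliveira, Kalinda Cohen, Pavel Jones, Maya Wang. That is 4.

4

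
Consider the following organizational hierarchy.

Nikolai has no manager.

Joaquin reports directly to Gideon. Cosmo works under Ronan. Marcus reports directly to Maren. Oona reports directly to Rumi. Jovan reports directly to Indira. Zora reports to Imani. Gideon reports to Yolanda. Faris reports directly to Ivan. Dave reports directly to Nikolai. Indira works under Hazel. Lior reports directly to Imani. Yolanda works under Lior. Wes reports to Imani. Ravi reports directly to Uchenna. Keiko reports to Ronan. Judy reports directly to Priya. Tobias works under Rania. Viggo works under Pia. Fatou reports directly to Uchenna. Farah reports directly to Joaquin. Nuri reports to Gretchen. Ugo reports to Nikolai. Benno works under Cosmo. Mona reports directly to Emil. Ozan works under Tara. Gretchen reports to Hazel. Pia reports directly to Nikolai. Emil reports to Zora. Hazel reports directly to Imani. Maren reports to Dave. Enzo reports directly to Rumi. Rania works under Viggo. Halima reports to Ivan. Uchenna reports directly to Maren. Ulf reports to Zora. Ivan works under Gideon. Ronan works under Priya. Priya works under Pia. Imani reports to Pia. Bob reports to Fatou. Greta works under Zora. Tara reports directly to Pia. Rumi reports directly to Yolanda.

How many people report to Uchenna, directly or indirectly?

Uchenna directly manages Fatou, Ravi. Under Fatou: Bob (1). Ravi has no reports. So Uchenna's organization is 2 direct reports plus everyone under them: 2 + 1 = 3.

3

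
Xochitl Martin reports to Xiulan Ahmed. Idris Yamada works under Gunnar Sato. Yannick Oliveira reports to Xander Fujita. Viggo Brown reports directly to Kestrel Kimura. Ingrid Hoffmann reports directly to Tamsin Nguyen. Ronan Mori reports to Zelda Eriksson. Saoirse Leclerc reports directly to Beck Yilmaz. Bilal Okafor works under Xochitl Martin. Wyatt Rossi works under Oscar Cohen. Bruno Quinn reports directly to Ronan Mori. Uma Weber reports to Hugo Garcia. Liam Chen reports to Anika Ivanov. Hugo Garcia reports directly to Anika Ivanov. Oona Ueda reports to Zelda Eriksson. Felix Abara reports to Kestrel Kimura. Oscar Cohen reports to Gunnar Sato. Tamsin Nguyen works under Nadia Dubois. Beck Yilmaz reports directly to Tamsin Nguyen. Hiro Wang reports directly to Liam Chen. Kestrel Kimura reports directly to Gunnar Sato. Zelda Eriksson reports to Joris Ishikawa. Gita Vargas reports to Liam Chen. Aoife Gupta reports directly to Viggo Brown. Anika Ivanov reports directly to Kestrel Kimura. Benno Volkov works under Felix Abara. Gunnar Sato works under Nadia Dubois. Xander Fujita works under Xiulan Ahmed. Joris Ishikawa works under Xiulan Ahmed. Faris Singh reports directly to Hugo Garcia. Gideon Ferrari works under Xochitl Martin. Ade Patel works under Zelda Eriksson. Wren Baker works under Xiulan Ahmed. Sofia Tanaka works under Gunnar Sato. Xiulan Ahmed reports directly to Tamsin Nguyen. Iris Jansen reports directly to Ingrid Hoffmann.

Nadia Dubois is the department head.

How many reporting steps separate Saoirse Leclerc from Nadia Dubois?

3

Chain from Saoirse Leclerc up to Nadia Dubois: Saoirse Leclerc → Beck Yilmaz → Tamsin Nguyen → Nadia Dubois. That is 3 steps up, so Saoirse Leclerc is 3 levels below Nadia Dubois.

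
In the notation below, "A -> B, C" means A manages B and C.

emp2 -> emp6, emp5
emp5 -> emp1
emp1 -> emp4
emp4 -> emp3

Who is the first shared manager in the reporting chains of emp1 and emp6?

emp2

emp1's chain of managers is emp5, emp2. emp6's chain of managers is emp2. The first manager that appears in both chains is emp2.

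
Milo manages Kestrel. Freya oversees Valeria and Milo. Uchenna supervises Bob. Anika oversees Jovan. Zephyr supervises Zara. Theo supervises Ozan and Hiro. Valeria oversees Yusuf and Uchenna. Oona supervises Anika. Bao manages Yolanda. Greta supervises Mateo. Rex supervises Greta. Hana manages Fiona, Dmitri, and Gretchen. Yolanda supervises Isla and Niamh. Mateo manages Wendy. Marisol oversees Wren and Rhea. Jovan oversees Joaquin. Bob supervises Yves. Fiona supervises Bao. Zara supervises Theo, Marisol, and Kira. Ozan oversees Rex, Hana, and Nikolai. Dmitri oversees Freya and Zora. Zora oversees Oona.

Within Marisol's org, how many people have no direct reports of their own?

The people in Marisol's organization with no one reporting to them are Rhea, Wren. That is 2.

2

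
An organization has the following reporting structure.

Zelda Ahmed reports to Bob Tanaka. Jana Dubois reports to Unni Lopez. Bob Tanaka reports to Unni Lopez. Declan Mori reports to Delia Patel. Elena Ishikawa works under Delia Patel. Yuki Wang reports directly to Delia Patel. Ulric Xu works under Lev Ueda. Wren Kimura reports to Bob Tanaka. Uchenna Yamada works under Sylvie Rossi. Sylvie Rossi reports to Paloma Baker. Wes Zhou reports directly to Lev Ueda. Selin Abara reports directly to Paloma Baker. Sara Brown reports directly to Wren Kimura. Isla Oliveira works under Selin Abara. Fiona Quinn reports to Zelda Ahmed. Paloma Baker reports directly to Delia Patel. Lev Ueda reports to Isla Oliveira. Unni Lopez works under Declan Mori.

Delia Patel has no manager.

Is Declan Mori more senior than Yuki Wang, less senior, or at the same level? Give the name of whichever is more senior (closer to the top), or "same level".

same level

Both Declan Mori and Yuki Wang are 1 level below Delia Patel.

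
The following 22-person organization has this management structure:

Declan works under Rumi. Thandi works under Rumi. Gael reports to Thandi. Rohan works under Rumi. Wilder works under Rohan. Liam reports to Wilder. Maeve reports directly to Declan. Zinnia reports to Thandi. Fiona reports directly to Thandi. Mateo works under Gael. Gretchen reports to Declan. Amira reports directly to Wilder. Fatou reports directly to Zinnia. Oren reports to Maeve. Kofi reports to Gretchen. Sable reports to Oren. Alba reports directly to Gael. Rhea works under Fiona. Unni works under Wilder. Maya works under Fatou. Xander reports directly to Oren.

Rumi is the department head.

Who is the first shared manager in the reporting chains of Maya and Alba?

Maya's chain of managers is Fatou, Zinnia, Thandi, Rumi. Alba's chain of managers is Gael, Thandi, Rumi. The first manager that appears in both chains is Thandi.

Thandi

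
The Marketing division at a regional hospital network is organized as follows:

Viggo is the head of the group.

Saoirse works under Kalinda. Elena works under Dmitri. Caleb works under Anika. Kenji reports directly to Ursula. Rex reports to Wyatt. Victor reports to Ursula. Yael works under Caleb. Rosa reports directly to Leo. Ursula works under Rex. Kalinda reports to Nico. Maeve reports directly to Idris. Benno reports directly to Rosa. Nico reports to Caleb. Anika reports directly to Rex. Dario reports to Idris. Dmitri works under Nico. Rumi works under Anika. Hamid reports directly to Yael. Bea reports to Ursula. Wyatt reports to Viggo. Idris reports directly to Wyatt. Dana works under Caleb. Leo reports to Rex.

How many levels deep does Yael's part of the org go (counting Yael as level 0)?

1

The longest chain under Yael runs Yael → Hamid, which is 1 level below Yael.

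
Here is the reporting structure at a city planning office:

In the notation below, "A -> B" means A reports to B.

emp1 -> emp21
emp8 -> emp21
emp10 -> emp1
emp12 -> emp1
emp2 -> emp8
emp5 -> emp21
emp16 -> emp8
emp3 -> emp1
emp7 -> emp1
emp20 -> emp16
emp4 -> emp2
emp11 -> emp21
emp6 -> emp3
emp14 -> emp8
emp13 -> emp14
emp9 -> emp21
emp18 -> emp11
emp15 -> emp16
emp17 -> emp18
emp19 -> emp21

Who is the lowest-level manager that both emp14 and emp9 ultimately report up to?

emp21

emp14's chain of managers is emp8, emp21. emp9's chain of managers is emp21. The first manager that appears in both chains is emp21.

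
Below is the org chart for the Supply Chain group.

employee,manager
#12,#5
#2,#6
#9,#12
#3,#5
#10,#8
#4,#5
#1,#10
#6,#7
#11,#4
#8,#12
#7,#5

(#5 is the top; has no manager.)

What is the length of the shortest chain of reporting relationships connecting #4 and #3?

#4 is 1 level below #5, and #3 is 1 level below #5 (their lowest common manager). The shortest path runs up from #4 to #5 and back down to #3: 1 + 1 = 2 links.

2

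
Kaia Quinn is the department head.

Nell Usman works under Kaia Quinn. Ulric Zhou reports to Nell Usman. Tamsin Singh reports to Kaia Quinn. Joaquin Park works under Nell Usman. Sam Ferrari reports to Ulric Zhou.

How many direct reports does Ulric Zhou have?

Ulric Zhou directly manages Sam Ferrari. That is 1 direct report.

1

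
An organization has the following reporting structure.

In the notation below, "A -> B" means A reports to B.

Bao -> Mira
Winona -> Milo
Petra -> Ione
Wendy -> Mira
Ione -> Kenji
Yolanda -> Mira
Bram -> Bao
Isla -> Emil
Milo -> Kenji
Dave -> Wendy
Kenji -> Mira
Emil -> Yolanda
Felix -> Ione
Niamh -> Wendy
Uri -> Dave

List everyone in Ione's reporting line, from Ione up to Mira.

Ione reports to Kenji. Kenji reports to Mira. Mira is at the top.

Ione -> Kenji -> Mira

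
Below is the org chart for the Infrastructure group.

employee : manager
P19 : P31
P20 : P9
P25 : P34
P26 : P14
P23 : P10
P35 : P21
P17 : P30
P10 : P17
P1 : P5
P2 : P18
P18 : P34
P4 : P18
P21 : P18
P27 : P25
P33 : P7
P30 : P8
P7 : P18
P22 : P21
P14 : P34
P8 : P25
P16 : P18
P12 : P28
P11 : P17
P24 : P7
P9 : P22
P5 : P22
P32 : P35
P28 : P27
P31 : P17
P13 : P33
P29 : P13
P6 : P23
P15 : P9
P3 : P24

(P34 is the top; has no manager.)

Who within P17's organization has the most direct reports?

P17

Direct-report counts within P17's organization: P17 has 3; P31 has 1; P10 has 1; P23 has 1. The largest is 3, held by P17.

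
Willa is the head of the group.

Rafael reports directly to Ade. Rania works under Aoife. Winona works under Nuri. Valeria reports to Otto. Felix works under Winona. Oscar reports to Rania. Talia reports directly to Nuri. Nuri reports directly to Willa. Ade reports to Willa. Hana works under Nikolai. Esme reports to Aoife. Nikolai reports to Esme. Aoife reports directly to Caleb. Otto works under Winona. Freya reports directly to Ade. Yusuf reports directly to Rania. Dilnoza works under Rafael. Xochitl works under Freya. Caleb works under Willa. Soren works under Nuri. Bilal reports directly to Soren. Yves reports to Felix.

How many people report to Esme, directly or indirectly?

2

Esme directly manages Nikolai. Under Nikolai: Hana (1). That's 2 in total.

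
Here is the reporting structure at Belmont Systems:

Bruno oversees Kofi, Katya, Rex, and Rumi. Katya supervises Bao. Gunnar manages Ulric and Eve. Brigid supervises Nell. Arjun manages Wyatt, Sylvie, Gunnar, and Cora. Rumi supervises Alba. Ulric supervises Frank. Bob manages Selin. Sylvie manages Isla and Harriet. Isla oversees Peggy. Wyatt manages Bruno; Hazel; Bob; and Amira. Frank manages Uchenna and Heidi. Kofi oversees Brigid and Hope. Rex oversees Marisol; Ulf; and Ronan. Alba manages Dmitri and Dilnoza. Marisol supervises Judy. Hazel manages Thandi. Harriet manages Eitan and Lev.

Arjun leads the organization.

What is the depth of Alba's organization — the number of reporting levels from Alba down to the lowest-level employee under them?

1

The longest chain under Alba runs Alba → Dilnoza, which is 1 level below Alba.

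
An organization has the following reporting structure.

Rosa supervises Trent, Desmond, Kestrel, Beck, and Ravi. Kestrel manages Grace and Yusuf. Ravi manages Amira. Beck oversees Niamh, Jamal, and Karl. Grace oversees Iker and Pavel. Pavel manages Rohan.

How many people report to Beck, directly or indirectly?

3

Beck directly manages Niamh, Jamal, Karl. Niamh has no reports. Jamal has no reports. Karl has no reports. So Beck's organization is 3 direct reports plus everyone under them: 1 + 1 + 1 = 3.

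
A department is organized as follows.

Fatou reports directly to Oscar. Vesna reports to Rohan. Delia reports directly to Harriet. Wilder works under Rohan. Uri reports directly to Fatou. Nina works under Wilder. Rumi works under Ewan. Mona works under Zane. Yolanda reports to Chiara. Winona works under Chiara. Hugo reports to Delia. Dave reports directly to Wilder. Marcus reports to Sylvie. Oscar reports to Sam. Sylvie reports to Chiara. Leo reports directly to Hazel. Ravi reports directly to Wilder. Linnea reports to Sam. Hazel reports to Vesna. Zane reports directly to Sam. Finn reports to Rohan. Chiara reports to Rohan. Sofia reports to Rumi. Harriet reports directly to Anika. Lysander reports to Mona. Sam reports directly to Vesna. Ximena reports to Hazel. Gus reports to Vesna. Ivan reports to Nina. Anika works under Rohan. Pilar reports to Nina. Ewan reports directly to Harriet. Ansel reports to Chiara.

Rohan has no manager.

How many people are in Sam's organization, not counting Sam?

7

Sam directly manages Zane, Linnea, Oscar. Under Zane: Mona, Lysander (2). Linnea has no reports. Under Oscar: Fatou, Uri (2). So Sam's organization is 3 direct reports plus everyone under them: 3 + 1 + 3 = 7.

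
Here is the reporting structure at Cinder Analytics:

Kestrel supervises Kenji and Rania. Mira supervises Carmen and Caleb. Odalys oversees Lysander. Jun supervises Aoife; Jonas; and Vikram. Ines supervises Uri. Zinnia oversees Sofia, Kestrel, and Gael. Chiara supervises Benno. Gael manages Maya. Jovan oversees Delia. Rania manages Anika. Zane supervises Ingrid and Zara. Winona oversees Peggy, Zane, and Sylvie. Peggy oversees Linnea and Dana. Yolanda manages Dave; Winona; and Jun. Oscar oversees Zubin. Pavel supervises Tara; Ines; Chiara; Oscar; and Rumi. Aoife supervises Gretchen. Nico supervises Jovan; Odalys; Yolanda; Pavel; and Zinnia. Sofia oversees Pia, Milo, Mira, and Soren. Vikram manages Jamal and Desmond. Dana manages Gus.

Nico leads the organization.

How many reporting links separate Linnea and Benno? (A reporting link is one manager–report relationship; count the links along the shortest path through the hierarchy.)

7

Linnea is 4 levels below Nico, and Benno is 3 levels below Nico (their lowest common manager). The shortest path runs up from Linnea to Nico and back down to Benno: 4 + 3 = 7 links.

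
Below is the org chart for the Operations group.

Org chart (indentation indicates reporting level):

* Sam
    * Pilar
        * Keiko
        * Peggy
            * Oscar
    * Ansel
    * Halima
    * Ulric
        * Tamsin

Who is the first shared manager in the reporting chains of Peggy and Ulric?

Sam

Peggy's chain of managers is Pilar, Sam. Ulric's chain of managers is Sam. The first manager that appears in both chains is Sam.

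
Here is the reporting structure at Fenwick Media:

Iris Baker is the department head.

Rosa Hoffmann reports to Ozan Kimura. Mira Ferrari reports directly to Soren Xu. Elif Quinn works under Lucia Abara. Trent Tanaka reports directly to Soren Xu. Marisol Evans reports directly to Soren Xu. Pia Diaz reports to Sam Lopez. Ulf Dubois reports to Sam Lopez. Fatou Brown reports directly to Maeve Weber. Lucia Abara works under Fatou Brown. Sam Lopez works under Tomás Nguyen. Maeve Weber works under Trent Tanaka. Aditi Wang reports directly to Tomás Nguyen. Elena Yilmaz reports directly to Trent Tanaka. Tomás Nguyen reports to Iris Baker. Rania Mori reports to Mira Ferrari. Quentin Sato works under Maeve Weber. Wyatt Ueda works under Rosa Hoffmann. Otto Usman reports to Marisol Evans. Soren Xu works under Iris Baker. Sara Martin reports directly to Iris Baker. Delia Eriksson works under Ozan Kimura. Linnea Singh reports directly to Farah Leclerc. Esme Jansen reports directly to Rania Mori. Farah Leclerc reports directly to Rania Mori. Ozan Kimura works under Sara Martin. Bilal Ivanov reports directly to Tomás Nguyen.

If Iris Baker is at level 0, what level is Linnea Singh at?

5

Chain from Linnea Singh up to Iris Baker: Linnea Singh → Farah Leclerc → Rania Mori → Mira Ferrari → Soren Xu → Iris Baker. That is 5 steps up, so Linnea Singh is 5 levels below Iris Baker.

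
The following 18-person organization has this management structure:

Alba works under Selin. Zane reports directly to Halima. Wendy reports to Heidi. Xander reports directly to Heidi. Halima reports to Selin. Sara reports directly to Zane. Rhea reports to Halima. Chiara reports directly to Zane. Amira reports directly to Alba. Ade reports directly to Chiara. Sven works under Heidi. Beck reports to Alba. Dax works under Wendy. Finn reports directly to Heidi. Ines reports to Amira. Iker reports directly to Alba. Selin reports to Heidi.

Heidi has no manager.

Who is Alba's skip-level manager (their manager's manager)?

Alba reports to Selin, and Selin reports to Heidi. So Alba's skip-level manager is Heidi.

Heidi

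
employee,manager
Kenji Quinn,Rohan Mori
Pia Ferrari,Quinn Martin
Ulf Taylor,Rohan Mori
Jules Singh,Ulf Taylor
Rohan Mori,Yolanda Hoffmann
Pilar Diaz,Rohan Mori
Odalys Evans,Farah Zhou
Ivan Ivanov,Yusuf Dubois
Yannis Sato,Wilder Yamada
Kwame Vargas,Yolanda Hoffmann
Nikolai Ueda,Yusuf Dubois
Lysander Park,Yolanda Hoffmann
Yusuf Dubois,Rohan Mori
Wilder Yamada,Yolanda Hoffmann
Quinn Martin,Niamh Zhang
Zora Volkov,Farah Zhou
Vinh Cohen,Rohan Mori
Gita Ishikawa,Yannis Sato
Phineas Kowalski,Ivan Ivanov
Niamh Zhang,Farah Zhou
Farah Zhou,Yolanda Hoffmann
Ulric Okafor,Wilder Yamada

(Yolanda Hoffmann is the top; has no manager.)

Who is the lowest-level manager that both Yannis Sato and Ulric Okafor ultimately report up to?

Yannis Sato's chain of managers is Wilder Yamada, Yolanda Hoffmann. Ulric Okafor's chain of managers is Wilder Yamada, Yolanda Hoffmann. The first manager that appears in both chains is Wilder Yamada.

Wilder Yamada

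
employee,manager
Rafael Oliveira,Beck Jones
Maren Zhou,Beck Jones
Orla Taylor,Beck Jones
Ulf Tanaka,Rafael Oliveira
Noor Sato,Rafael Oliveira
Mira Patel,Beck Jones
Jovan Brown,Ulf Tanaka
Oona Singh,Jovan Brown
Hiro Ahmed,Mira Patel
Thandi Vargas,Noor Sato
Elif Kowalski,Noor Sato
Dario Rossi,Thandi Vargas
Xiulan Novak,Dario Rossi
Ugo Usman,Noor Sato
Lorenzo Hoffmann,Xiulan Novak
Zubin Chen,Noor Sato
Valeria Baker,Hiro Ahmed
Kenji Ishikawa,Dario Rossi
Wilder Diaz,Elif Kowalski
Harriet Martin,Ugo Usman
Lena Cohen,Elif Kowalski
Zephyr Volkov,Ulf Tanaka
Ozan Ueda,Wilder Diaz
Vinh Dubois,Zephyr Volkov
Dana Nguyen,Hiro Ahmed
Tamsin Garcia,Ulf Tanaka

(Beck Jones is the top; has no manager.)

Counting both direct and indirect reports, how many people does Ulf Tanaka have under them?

5

Ulf Tanaka directly manages Jovan Brown, Zephyr Volkov, Tamsin Garcia. Under Jovan Brown: Oona Singh (1). Under Zephyr Volkov: Vinh Dubois (1). Tamsin Garcia has no reports. So Ulf Tanaka's organization is 3 direct reports plus everyone under them: 2 + 2 + 1 = 5.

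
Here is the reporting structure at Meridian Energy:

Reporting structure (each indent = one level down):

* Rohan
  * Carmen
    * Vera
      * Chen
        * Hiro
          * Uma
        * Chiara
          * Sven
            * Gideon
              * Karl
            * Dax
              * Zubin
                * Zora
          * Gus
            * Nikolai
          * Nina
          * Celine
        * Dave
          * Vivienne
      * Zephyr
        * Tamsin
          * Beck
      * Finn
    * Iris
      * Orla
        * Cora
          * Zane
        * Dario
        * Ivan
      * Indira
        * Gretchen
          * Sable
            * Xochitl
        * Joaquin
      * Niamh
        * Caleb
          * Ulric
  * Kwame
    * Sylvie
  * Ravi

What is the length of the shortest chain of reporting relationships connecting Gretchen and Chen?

5

Gretchen is 3 levels below Carmen, and Chen is 2 levels below Carmen (their lowest common manager). The shortest path runs up from Gretchen to Carmen and back down to Chen: 3 + 2 = 5 links.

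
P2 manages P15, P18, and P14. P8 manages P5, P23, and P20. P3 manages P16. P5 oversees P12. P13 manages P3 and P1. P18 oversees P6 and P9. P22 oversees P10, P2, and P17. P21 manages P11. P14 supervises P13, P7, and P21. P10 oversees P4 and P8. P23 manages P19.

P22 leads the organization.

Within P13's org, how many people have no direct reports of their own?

The people in P13's organization with no one reporting to them are P1, P16. That is 2.

2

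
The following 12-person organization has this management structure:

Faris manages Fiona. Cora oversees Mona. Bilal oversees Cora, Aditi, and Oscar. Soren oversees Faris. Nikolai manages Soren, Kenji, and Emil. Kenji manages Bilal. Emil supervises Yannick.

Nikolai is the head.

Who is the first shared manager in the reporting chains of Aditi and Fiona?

Aditi's chain of managers is Bilal, Kenji, Nikolai. Fiona's chain of managers is Faris, Soren, Nikolai. The first manager that appears in both chains is Nikolai.

Nikolai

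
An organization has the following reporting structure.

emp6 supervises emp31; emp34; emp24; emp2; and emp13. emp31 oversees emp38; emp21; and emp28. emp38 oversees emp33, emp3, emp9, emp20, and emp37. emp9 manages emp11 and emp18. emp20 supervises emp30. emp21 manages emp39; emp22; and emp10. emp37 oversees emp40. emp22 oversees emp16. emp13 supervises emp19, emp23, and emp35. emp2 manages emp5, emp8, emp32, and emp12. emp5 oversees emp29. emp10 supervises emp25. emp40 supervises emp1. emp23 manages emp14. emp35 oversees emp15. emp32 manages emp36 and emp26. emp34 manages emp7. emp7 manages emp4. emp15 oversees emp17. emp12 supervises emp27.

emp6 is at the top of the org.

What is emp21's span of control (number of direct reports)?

emp21 directly manages emp22, emp10, emp39. That is 3 direct reports.

3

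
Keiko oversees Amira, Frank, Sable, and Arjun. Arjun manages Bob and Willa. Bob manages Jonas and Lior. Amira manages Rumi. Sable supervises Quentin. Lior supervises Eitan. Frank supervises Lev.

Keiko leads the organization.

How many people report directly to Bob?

Bob directly manages Jonas, Lior. That is 2 direct reports.

2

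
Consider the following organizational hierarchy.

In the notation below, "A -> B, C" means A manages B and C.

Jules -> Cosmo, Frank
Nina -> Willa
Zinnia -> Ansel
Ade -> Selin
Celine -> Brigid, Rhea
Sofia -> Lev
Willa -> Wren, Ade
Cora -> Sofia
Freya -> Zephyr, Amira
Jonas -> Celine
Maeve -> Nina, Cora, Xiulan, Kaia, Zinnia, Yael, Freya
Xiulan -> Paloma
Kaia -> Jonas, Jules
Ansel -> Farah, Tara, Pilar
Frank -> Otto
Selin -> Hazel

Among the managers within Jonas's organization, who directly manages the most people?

Celine

Direct-report counts within Jonas's organization: Jonas has 1; Celine has 2. The largest is 2, held by Celine.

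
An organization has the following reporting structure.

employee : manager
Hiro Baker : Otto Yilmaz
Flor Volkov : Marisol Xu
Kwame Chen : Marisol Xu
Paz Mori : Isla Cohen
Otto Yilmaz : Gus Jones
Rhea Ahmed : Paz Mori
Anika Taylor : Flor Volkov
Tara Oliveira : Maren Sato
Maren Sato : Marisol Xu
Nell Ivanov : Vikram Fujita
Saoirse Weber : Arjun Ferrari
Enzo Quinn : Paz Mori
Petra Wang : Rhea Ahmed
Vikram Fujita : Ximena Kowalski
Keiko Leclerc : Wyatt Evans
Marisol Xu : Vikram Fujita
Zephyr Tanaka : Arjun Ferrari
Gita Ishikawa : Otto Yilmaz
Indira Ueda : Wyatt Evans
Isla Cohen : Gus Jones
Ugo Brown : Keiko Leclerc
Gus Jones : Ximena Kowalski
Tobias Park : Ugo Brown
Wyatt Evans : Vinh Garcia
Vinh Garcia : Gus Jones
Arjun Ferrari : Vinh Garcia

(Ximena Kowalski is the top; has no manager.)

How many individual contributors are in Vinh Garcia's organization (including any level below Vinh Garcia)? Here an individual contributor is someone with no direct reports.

The people in Vinh Garcia's organization with no one reporting to them are Saoirse Weber, Zephyr Tanaka, Indira Ueda, Tobias Park. That is 4.

4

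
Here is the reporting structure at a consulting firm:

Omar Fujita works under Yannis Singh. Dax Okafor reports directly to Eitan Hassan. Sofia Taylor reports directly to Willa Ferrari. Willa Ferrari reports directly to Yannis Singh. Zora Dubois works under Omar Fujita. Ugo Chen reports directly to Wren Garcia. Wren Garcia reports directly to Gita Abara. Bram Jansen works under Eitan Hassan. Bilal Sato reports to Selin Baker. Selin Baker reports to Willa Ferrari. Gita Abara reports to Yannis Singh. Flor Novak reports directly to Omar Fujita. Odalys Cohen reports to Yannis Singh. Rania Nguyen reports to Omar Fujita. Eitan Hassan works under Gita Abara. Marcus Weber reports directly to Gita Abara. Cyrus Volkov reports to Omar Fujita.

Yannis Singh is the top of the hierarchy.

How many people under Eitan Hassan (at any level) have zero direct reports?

The people in Eitan Hassan's organization with no one reporting to them are Dax Okafor, Bram Jansen. That is 2.

2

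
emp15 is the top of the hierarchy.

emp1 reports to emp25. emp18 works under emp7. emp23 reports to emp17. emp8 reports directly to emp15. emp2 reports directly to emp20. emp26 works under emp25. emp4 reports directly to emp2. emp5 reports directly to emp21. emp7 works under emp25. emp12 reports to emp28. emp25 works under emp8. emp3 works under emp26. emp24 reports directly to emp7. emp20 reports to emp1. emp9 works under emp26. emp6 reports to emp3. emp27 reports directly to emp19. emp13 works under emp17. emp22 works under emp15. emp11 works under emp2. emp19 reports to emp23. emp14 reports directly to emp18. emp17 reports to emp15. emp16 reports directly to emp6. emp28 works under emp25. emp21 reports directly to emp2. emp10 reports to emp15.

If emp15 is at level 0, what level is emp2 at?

5

Chain from emp2 up to emp15: emp2 → emp20 → emp1 → emp25 → emp8 → emp15. That is 5 steps up, so emp2 is 5 levels below emp15.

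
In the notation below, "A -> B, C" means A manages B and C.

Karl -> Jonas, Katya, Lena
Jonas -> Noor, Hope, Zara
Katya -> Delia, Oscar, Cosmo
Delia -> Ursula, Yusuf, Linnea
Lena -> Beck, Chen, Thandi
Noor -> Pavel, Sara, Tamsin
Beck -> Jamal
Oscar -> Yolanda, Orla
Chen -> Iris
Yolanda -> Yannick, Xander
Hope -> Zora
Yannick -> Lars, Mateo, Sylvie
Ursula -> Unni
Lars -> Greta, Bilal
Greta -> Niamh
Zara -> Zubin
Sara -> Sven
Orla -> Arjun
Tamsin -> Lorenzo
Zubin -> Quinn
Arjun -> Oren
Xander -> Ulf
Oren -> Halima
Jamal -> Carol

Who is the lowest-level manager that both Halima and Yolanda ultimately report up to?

Oscar

Halima's chain of managers is Oren, Arjun, Orla, Oscar, Katya, Karl. Yolanda's chain of managers is Oscar, Katya, Karl. The first manager that appears in both chains is Oscar.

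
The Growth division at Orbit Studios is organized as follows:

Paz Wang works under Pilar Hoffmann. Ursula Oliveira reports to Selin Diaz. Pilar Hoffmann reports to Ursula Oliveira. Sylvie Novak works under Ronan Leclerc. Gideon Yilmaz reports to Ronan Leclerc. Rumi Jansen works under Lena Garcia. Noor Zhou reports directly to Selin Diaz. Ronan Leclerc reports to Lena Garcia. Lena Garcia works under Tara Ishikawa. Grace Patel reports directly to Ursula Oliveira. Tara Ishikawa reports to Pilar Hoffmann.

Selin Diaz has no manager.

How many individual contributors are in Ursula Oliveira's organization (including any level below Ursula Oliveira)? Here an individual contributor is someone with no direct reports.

5

The people in Ursula Oliveira's organization with no one reporting to them are Grace Patel, Gideon Yilmaz, Sylvie Novak, Rumi Jansen, Paz Wang. That is 5.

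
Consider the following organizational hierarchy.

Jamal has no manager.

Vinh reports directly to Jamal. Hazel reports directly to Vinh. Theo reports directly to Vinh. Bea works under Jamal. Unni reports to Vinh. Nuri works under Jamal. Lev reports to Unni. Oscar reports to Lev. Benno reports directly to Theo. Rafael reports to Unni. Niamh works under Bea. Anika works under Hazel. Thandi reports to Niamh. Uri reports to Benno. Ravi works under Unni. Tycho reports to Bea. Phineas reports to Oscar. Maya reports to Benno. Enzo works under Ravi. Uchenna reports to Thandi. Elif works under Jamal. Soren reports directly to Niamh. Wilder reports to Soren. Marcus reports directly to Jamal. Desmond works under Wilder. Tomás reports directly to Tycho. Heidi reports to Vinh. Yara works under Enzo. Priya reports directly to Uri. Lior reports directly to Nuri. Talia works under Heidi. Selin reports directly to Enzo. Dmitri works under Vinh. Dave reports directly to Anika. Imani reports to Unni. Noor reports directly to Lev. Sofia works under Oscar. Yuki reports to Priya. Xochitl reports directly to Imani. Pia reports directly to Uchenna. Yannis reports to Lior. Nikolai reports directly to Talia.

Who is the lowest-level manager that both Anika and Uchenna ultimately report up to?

Jamal

Anika's chain of managers is Hazel, Vinh, Jamal. Uchenna's chain of managers is Thandi, Niamh, Bea, Jamal. The first manager that appears in both chains is Jamal.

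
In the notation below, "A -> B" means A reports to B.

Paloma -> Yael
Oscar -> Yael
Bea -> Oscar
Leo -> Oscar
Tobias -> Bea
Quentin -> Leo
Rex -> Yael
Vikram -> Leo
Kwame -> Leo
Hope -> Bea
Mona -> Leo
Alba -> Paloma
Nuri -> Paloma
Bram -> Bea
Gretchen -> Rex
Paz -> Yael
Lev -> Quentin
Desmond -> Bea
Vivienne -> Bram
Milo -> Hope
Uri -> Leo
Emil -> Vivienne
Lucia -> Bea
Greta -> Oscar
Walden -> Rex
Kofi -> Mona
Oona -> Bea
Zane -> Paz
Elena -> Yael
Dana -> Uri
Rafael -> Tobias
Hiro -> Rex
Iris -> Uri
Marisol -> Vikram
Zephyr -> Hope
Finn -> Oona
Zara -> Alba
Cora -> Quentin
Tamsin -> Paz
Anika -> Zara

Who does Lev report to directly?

Quentin

Lev reports directly to Quentin.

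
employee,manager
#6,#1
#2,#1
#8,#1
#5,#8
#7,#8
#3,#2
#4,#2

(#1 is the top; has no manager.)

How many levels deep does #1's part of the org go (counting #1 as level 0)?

The longest chain under #1 runs #1 → #8 → #7, which is 2 levels below #1.

2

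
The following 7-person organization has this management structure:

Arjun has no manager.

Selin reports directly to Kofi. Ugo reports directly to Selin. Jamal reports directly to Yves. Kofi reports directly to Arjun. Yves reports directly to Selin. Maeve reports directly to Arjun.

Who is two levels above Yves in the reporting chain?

Yves reports to Selin, and Selin reports to Kofi. So Yves's skip-level manager is Kofi.

Kofi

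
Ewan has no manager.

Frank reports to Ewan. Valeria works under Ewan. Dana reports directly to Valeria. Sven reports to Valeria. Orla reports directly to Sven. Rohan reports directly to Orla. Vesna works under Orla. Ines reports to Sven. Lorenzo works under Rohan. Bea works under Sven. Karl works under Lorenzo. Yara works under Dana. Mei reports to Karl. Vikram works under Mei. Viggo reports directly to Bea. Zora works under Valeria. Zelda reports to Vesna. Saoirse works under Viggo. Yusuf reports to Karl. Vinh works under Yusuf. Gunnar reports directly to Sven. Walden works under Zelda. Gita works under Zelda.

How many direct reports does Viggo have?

Viggo directly manages Saoirse. That is 1 direct report.

1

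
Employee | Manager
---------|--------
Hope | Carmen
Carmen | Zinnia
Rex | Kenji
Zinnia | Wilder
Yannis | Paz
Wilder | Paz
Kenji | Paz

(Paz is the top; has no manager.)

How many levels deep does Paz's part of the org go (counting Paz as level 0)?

The longest chain under Paz runs Paz → Wilder → Zinnia → Carmen → Hope, which is 4 levels below Paz.

4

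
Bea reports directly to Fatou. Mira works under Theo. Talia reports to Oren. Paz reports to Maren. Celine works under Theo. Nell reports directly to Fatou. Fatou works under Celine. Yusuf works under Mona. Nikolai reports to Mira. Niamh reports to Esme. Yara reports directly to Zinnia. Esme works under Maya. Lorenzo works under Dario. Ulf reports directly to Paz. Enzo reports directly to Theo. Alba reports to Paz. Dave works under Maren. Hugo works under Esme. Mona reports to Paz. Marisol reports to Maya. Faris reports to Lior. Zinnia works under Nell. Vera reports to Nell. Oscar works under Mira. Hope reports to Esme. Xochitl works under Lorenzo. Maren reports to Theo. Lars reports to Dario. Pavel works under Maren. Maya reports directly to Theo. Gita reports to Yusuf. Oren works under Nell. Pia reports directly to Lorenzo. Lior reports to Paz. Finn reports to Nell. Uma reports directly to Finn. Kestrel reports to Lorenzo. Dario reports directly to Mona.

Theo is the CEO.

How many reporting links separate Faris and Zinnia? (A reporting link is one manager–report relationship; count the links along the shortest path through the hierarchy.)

Faris is 4 levels below Theo, and Zinnia is 4 levels below Theo (their lowest common manager). The shortest path runs up from Faris to Theo and back down to Zinnia: 4 + 4 = 8 links.

8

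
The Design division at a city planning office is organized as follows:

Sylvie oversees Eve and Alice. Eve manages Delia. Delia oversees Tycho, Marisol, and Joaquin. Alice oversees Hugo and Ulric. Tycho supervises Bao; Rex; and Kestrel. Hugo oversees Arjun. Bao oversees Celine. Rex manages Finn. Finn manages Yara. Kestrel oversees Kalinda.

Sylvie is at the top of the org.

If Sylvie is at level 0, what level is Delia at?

2

Chain from Delia up to Sylvie: Delia → Eve → Sylvie. That is 2 steps up, so Delia is 2 levels below Sylvie.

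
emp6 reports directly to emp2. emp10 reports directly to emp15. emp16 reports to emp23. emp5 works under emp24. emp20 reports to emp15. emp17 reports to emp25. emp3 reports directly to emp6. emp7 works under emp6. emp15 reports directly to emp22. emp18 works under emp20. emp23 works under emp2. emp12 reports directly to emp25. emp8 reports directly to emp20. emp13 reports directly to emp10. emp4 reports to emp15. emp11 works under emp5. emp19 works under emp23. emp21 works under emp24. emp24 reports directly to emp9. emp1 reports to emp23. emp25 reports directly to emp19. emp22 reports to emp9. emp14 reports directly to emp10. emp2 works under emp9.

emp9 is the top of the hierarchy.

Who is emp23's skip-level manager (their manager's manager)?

emp23 reports to emp2, and emp2 reports to emp9. So emp23's skip-level manager is emp9.

emp9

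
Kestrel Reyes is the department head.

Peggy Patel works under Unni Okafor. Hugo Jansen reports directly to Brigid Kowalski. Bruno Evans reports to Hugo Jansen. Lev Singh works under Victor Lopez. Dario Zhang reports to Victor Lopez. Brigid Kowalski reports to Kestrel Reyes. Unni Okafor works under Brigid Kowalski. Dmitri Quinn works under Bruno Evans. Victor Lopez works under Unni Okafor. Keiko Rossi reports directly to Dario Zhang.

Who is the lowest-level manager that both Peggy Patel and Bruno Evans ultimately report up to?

Peggy Patel's chain of managers is Unni Okafor, Brigid Kowalski, Kestrel Reyes. Bruno Evans's chain of managers is Hugo Jansen, Brigid Kowalski, Kestrel Reyes. The first manager that appears in both chains is Brigid Kowalski.

Brigid Kowalski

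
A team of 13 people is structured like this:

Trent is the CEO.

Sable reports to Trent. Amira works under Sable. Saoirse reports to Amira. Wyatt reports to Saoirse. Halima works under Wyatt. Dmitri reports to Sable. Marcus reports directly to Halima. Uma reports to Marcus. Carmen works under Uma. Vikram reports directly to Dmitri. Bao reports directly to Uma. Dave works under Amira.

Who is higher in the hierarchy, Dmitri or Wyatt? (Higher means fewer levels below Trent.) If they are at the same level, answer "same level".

Dmitri is 2 levels below Trent; Wyatt is 4. Dmitri is higher.

Dmitri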